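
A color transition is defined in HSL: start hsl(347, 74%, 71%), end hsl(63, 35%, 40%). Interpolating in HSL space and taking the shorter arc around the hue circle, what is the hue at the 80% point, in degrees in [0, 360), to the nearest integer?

48

Hue: 63 − 347 = -284°, but |-284| > 180 so the shorter arc goes the other way: Δh = -284 + 360 = 76°.
H = 347 + 0.8 × (76) = 407.8 → 408 → 408 mod 360 = 48°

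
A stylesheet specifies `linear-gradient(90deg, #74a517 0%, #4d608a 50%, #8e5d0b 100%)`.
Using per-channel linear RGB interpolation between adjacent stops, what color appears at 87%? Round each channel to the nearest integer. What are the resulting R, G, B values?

(125, 94, 44)

87% lies between the 50% and 100% stops, so the local fraction is t = (87 − 50)/(100 − 50) = 37/50 ≈ 0.74.
#4d608a → (77, 96, 138); #8e5d0b → (142, 93, 11).
R = 77 + 0.74 × (142 − 77) = 125.1 → 125
G = 96 + 0.74 × (93 − 96) = 93.78 → 94
B = 138 + 0.74 × (11 − 138) = 44.02 → 44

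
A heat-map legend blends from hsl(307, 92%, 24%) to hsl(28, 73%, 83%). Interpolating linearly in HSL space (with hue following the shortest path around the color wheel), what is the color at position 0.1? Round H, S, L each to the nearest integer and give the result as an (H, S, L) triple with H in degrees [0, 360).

Hue: 28 − 307 = -279°, but |-279| > 180 so the shorter arc goes the other way: Δh = -279 + 360 = 81°.
H = 307 + 0.1 × (81) = 315.1 → 315°
S = 92 + 0.1 × (73 − 92) = 90.1 → 90%
L = 24 + 0.1 × (83 − 24) = 29.9 → 30%

(315, 90, 30)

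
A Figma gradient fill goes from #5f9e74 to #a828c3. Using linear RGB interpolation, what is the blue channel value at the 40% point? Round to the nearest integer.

B₁ = 116 (from #5f9e74), B₂ = 195 (from #a828c3).
B = 116 + 0.4 × (195 − 116) = 147.6 → 148

148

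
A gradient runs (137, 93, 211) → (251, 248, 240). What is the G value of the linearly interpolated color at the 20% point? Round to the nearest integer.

G = 93 + 0.2 × (248 − 93) = 124 → 124

124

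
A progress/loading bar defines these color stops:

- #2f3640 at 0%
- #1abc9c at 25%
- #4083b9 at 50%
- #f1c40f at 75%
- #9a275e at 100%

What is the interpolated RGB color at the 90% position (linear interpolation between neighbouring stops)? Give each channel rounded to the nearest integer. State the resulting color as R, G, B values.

90% lies between the 75% and 100% stops, so the local fraction is t = (90 − 75)/(100 − 75) = 15/25 ≈ 0.6.
#f1c40f → (241, 196, 15); #9a275e → (154, 39, 94).
R = 241 + 0.6 × (154 − 241) = 188.8 → 189
G = 196 + 0.6 × (39 − 196) = 101.8 → 102
B = 15 + 0.6 × (94 − 15) = 62.4 → 62

(189, 102, 62)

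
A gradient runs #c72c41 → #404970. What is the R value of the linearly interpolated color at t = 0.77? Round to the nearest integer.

R₁ = 199 (from #c72c41), R₂ = 64 (from #404970).
R = 199 + 0.77 × (64 − 199) = 95.05 → 95

95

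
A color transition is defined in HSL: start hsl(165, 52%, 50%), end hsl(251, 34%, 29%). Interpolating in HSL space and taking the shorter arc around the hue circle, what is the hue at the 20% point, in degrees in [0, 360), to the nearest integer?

Hue arc: Δh = 251 − 165 = 86° (|Δh| ≤ 180, already the shorter path).
H = 165 + 0.2 × (86) = 182.2 → 182°

182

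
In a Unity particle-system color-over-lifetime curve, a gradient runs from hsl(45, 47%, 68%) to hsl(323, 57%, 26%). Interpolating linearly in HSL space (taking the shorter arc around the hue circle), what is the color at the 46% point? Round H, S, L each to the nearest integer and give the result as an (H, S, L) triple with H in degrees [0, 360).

(7, 52, 49)

Hue: 323 − 45 = 278°, but |278| > 180 so the shorter arc goes the other way: Δh = 278 − 360 = -82°.
H = 45 + 0.46 × (-82) = 7.28 → 7°
S = 47 + 0.46 × (57 − 47) = 51.6 → 52%
L = 68 + 0.46 × (26 − 68) = 48.68 → 49%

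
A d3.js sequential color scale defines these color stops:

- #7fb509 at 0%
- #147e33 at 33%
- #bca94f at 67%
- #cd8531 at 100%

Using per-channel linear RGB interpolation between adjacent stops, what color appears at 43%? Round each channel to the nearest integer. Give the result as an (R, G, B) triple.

(69, 139, 59)

43% lies between the 33% and 67% stops, so the local fraction is t = (43 − 33)/(67 − 33) = 10/34 ≈ 0.2941.
#147e33 → (20, 126, 51); #bca94f → (188, 169, 79).
R = 20 + 0.2941 × (188 − 20) = 69.409 → 69
G = 126 + 0.2941 × (169 − 126) = 138.646 → 139
B = 51 + 0.2941 × (79 − 51) = 59.235 → 59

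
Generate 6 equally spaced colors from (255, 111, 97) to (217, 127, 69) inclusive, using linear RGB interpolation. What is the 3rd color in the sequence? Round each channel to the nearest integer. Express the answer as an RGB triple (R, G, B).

With 6 swatches and endpoints inclusive, swatch 3 sits at t = (3 − 1)/(6 − 1) = 2/5 ≈ 0.4.
R = 255 + 0.4 × (217 − 255) = 239.8 → 240
G = 111 + 0.4 × (127 − 111) = 117.4 → 117
B = 97 + 0.4 × (69 − 97) = 85.8 → 86

(240, 117, 86)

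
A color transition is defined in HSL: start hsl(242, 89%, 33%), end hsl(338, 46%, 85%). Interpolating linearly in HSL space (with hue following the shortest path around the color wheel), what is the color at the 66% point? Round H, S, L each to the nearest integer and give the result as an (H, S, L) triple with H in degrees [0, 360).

(305, 61, 67)

Hue arc: Δh = 338 − 242 = 96° (|Δh| ≤ 180, already the shorter path).
H = 242 + 0.66 × (96) = 305.36 → 305°
S = 89 + 0.66 × (46 − 89) = 60.62 → 61%
L = 33 + 0.66 × (85 − 33) = 67.32 → 67%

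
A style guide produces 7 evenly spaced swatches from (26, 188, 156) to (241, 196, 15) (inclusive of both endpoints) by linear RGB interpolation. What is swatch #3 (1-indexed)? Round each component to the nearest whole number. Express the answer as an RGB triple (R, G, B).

(98, 191, 109)

With 7 swatches and endpoints inclusive, swatch 3 sits at t = (3 − 1)/(7 − 1) = 2/6 ≈ 0.3333.
R = 26 + 0.3333 × (241 − 26) = 97.659 → 98
G = 188 + 0.3333 × (196 − 188) = 190.666 → 191
B = 156 + 0.3333 × (15 − 156) = 109.005 → 109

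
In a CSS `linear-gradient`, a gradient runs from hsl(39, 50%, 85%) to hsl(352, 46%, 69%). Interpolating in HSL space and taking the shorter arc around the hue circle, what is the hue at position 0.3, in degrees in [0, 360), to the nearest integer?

Hue: 352 − 39 = 313°, but |313| > 180 so the shorter arc goes the other way: Δh = 313 − 360 = -47°.
H = 39 + 0.3 × (-47) = 24.9 → 25°

25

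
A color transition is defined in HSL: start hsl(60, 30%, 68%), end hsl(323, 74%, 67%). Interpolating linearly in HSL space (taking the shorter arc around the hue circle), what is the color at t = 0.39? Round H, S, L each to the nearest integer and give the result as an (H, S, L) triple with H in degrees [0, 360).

Hue: 323 − 60 = 263°, but |263| > 180 so the shorter arc goes the other way: Δh = 263 − 360 = -97°.
H = 60 + 0.39 × (-97) = 22.17 → 22°
S = 30 + 0.39 × (74 − 30) = 47.16 → 47%
L = 68 + 0.39 × (67 − 68) = 67.61 → 68%

(22, 47, 68)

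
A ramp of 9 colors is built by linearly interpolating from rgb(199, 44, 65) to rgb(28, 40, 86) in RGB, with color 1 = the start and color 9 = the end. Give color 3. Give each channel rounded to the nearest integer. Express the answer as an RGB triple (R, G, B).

(156, 43, 70)

With 9 swatches and endpoints inclusive, swatch 3 sits at t = (3 − 1)/(9 − 1) = 2/8 ≈ 0.25.
R = 199 + 0.25 × (28 − 199) = 156.25 → 156
G = 44 + 0.25 × (40 − 44) = 43 → 43
B = 65 + 0.25 × (86 − 65) = 70.25 → 70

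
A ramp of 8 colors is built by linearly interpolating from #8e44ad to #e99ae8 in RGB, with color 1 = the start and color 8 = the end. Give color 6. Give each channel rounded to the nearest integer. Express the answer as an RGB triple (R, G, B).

With 8 swatches and endpoints inclusive, swatch 6 sits at t = (6 − 1)/(8 − 1) = 5/7 ≈ 0.7143.
#8e44ad → (142, 68, 173); #e99ae8 → (233, 154, 232).
R = 142 + 0.7143 × (233 − 142) = 207.001 → 207
G = 68 + 0.7143 × (154 − 68) = 129.43 → 129
B = 173 + 0.7143 × (232 − 173) = 215.144 → 215

(207, 129, 215)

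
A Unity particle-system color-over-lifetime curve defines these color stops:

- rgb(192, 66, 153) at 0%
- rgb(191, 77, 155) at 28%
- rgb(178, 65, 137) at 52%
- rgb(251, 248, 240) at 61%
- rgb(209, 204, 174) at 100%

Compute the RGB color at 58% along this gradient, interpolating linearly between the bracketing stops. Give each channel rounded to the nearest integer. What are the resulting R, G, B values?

(227, 187, 206)

58% lies between the 52% and 61% stops, so the local fraction is t = (58 − 52)/(61 − 52) = 6/9 ≈ 0.6667.
R = 178 + 0.6667 × (251 − 178) = 226.669 → 227
G = 65 + 0.6667 × (248 − 65) = 187.006 → 187
B = 137 + 0.6667 × (240 − 137) = 205.67 → 206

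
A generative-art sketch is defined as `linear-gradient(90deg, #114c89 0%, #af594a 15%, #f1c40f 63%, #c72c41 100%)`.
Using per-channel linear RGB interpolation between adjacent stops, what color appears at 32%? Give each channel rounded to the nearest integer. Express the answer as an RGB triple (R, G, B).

(198, 127, 53)

32% lies between the 15% and 63% stops, so the local fraction is t = (32 − 15)/(63 − 15) = 17/48 ≈ 0.3542.
#af594a → (175, 89, 74); #f1c40f → (241, 196, 15).
R = 175 + 0.3542 × (241 − 175) = 198.377 → 198
G = 89 + 0.3542 × (196 − 89) = 126.899 → 127
B = 74 + 0.3542 × (15 − 74) = 53.102 → 53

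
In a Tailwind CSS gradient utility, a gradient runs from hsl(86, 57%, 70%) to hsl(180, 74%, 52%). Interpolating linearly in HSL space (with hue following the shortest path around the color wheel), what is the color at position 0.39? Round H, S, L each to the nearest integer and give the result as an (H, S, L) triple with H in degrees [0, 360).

(123, 64, 63)

Hue arc: Δh = 180 − 86 = 94° (|Δh| ≤ 180, already the shorter path).
H = 86 + 0.39 × (94) = 122.66 → 123°
S = 57 + 0.39 × (74 − 57) = 63.63 → 64%
L = 70 + 0.39 × (52 − 70) = 62.98 → 63%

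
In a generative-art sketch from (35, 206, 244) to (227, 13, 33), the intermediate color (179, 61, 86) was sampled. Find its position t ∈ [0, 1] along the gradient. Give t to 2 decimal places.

0.75

Invert the lerp on the B channel (largest span, 211): t = (86 − 244) / (33 − 244) = -158/-211 = 0.74882.
Check on R: (179 − 35)/(227 − 35) = 0.75 ✓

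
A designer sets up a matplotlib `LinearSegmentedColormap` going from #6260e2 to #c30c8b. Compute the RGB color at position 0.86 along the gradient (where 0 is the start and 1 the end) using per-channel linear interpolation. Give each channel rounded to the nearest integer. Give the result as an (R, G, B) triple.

(181, 24, 151)

#6260e2 → (98, 96, 226); #c30c8b → (195, 12, 139).
R = 98 + 0.86 × (195 − 98) = 98 + 0.86 × 97 = 181.42 → 181
G = 96 + 0.86 × (12 − 96) = 96 + 0.86 × -84 = 23.76 → 24
B = 226 + 0.86 × (139 − 226) = 226 + 0.86 × -87 = 151.18 → 151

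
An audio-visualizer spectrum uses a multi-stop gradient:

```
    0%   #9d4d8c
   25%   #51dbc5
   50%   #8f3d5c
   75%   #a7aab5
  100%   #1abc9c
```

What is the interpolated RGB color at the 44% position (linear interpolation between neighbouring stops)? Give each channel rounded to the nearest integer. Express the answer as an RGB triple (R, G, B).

44% lies between the 25% and 50% stops, so the local fraction is t = (44 − 25)/(50 − 25) = 19/25 ≈ 0.76.
#51dbc5 → (81, 219, 197); #8f3d5c → (143, 61, 92).
R = 81 + 0.76 × (143 − 81) = 128.12 → 128
G = 219 + 0.76 × (61 − 219) = 98.92 → 99
B = 197 + 0.76 × (92 − 197) = 117.2 → 117

(128, 99, 117)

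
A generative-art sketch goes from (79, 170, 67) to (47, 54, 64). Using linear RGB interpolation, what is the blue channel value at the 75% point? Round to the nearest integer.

65

B = 67 + 0.75 × (64 − 67) = 64.75 → 65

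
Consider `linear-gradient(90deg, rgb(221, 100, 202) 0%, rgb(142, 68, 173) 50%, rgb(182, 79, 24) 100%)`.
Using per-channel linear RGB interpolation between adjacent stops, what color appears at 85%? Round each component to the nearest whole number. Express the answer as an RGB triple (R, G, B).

(170, 76, 69)

85% lies between the 50% and 100% stops, so the local fraction is t = (85 − 50)/(100 − 50) = 35/50 ≈ 0.7.
R = 142 + 0.7 × (182 − 142) = 170 → 170
G = 68 + 0.7 × (79 − 68) = 75.7 → 76
B = 173 + 0.7 × (24 − 173) = 68.7 → 69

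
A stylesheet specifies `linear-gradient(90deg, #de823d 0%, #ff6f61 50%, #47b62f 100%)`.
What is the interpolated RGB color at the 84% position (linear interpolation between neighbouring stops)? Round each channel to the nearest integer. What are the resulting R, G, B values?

(130, 159, 63)

84% lies between the 50% and 100% stops, so the local fraction is t = (84 − 50)/(100 − 50) = 34/50 ≈ 0.68.
#ff6f61 → (255, 111, 97); #47b62f → (71, 182, 47).
R = 255 + 0.68 × (71 − 255) = 129.88 → 130
G = 111 + 0.68 × (182 − 111) = 159.28 → 159
B = 97 + 0.68 × (47 − 97) = 63 → 63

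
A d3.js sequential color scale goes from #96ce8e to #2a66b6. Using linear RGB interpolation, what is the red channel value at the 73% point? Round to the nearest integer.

R₁ = 150 (from #96ce8e), R₂ = 42 (from #2a66b6).
R = 150 + 0.73 × (42 − 150) = 71.16 → 71

71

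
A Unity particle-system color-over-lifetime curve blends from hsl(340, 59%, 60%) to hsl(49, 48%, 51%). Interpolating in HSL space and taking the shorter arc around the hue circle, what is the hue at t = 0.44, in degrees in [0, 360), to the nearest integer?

10

Hue: 49 − 340 = -291°, but |-291| > 180 so the shorter arc goes the other way: Δh = -291 + 360 = 69°.
H = 340 + 0.44 × (69) = 370.36 → 370 → 370 mod 360 = 10°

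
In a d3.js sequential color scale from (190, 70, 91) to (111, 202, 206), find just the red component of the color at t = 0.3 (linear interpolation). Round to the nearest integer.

R = 190 + 0.3 × (111 − 190) = 166.3 → 166

166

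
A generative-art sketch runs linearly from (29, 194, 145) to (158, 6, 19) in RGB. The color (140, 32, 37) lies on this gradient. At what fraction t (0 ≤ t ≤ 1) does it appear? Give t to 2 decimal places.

0.86

Invert the lerp on the G channel (largest span, 188): t = (32 − 194) / (6 − 194) = -162/-188 = 0.8617.
Check on R: (140 − 29)/(158 − 29) = 0.8605 ✓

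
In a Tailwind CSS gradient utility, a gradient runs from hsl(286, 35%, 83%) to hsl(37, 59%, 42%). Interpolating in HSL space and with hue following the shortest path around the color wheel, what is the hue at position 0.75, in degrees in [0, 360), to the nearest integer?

9

Hue: 37 − 286 = -249°, but |-249| > 180 so the shorter arc goes the other way: Δh = -249 + 360 = 111°.
H = 286 + 0.75 × (111) = 369.25 → 369 → 369 mod 360 = 9°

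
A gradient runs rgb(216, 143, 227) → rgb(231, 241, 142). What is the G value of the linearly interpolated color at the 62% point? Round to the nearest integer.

G = 143 + 0.62 × (241 − 143) = 203.76 → 204

204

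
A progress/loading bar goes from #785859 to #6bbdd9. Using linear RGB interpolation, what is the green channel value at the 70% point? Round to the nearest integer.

G₁ = 88 (from #785859), G₂ = 189 (from #6bbdd9).
G = 88 + 0.7 × (189 − 88) = 158.7 → 159

159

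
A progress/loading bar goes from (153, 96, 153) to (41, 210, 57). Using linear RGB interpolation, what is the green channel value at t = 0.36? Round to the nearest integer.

G = 96 + 0.36 × (210 − 96) = 137.04 → 137

137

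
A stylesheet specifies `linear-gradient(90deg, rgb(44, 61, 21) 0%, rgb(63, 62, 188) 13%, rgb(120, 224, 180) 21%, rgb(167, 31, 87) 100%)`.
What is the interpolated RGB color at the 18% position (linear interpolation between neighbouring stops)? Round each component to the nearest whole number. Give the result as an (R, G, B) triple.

18% lies between the 13% and 21% stops, so the local fraction is t = (18 − 13)/(21 − 13) = 5/8 ≈ 0.625.
R = 63 + 0.625 × (120 − 63) = 98.625 → 99
G = 62 + 0.625 × (224 − 62) = 163.25 → 163
B = 188 + 0.625 × (180 − 188) = 183 → 183

(99, 163, 183)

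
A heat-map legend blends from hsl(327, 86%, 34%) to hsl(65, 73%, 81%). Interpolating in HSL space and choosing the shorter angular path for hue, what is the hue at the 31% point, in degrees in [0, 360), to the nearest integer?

Hue: 65 − 327 = -262°, but |-262| > 180 so the shorter arc goes the other way: Δh = -262 + 360 = 98°.
H = 327 + 0.31 × (98) = 357.38 → 357°

357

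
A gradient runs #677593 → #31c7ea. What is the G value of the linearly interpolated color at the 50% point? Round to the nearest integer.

G₁ = 117 (from #677593), G₂ = 199 (from #31c7ea).
G = 117 + 0.5 × (199 − 117) = 158 → 158

158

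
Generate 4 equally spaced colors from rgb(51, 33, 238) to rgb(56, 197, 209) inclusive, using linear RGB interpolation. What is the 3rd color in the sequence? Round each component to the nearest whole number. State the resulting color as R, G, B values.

With 4 swatches and endpoints inclusive, swatch 3 sits at t = (3 − 1)/(4 − 1) = 2/3 ≈ 0.6667.
R = 51 + 0.6667 × (56 − 51) = 54.334 → 54
G = 33 + 0.6667 × (197 − 33) = 142.339 → 142
B = 238 + 0.6667 × (209 − 238) = 218.666 → 219

(54, 142, 219)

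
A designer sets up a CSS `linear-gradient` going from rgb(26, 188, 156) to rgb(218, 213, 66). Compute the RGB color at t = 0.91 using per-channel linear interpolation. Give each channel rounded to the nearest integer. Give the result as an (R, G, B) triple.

(201, 211, 74)

R = 26 + 0.91 × (218 − 26) = 26 + 0.91 × 192 = 200.72 → 201
G = 188 + 0.91 × (213 − 188) = 188 + 0.91 × 25 = 210.75 → 211
B = 156 + 0.91 × (66 − 156) = 156 + 0.91 × -90 = 74.1 → 74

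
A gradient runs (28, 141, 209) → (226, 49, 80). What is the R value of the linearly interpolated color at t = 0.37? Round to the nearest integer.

R = 28 + 0.37 × (226 − 28) = 101.26 → 101

101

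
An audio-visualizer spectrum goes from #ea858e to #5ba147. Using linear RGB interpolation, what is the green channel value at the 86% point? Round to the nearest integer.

157

G₁ = 133 (from #ea858e), G₂ = 161 (from #5ba147).
G = 133 + 0.86 × (161 − 133) = 157.08 → 157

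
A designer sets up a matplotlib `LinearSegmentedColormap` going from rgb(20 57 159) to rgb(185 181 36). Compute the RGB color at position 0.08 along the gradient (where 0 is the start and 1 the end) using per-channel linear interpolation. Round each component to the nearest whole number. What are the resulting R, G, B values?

(33, 67, 149)

R = 20 + 0.08 × (185 − 20) = 20 + 0.08 × 165 = 33.2 → 33
G = 57 + 0.08 × (181 − 57) = 57 + 0.08 × 124 = 66.92 → 67
B = 159 + 0.08 × (36 − 159) = 159 + 0.08 × -123 = 149.16 → 149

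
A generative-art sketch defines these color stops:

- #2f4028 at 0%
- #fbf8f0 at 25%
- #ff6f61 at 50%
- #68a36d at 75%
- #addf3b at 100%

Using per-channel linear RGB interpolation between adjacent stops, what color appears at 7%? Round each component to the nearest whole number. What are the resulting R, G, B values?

7% lies between the 0% and 25% stops, so the local fraction is t = (7 − 0)/(25 − 0) = 7/25 ≈ 0.28.
#2f4028 → (47, 64, 40); #fbf8f0 → (251, 248, 240).
R = 47 + 0.28 × (251 − 47) = 104.12 → 104
G = 64 + 0.28 × (248 − 64) = 115.52 → 116
B = 40 + 0.28 × (240 − 40) = 96 → 96

(104, 116, 96)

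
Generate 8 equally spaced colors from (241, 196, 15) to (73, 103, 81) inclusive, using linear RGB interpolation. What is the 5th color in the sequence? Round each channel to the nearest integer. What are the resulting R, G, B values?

(145, 143, 53)

With 8 swatches and endpoints inclusive, swatch 5 sits at t = (5 − 1)/(8 − 1) = 4/7 ≈ 0.5714.
R = 241 + 0.5714 × (73 − 241) = 145.005 → 145
G = 196 + 0.5714 × (103 − 196) = 142.86 → 143
B = 15 + 0.5714 × (81 − 15) = 52.712 → 53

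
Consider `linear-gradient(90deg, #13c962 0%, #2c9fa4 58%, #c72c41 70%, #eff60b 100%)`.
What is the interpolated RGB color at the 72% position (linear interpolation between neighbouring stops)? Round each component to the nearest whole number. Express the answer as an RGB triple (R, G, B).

72% lies between the 70% and 100% stops, so the local fraction is t = (72 − 70)/(100 − 70) = 2/30 ≈ 0.0667.
#c72c41 → (199, 44, 65); #eff60b → (239, 246, 11).
R = 199 + 0.0667 × (239 − 199) = 201.668 → 202
G = 44 + 0.0667 × (246 − 44) = 57.473 → 57
B = 65 + 0.0667 × (11 − 65) = 61.398 → 61

(202, 57, 61)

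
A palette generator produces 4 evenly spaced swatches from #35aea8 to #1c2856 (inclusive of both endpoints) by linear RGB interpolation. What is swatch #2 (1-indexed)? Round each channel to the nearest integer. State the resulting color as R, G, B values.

(45, 129, 141)

With 4 swatches and endpoints inclusive, swatch 2 sits at t = (2 − 1)/(4 − 1) = 1/3 ≈ 0.3333.
#35aea8 → (53, 174, 168); #1c2856 → (28, 40, 86).
R = 53 + 0.3333 × (28 − 53) = 44.668 → 45
G = 174 + 0.3333 × (40 − 174) = 129.338 → 129
B = 168 + 0.3333 × (86 − 168) = 140.669 → 141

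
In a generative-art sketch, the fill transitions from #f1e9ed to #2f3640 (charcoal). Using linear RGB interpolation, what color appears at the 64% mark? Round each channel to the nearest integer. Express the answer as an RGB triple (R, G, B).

#f1e9ed → (241, 233, 237); #2f3640 → (47, 54, 64).
64% corresponds to t = 0.64.
R = 241 + 0.64 × (47 − 241) = 241 + 0.64 × -194 = 116.84 → 117
G = 233 + 0.64 × (54 − 233) = 233 + 0.64 × -179 = 118.44 → 118
B = 237 + 0.64 × (64 − 237) = 237 + 0.64 × -173 = 126.28 → 126
So the blended color is (117, 118, 126), about #75767e.

(117, 118, 126)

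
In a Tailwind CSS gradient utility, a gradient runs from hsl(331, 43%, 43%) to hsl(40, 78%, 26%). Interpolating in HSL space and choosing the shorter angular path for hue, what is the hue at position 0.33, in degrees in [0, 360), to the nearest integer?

Hue: 40 − 331 = -291°, but |-291| > 180 so the shorter arc goes the other way: Δh = -291 + 360 = 69°.
H = 331 + 0.33 × (69) = 353.77 → 354°

354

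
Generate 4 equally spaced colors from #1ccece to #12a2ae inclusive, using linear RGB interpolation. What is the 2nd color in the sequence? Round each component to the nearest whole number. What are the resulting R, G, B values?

(25, 191, 195)

With 4 swatches and endpoints inclusive, swatch 2 sits at t = (2 − 1)/(4 − 1) = 1/3 ≈ 0.3333.
#1ccece → (28, 206, 206); #12a2ae → (18, 162, 174).
R = 28 + 0.3333 × (18 − 28) = 24.667 → 25
G = 206 + 0.3333 × (162 − 206) = 191.335 → 191
B = 206 + 0.3333 × (174 − 206) = 195.334 → 195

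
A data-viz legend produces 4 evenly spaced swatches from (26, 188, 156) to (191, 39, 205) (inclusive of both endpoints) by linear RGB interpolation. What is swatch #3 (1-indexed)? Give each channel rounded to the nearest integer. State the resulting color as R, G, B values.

(136, 89, 189)

With 4 swatches and endpoints inclusive, swatch 3 sits at t = (3 − 1)/(4 − 1) = 2/3 ≈ 0.6667.
R = 26 + 0.6667 × (191 − 26) = 136.005 → 136
G = 188 + 0.6667 × (39 − 188) = 88.662 → 89
B = 156 + 0.6667 × (205 − 156) = 188.668 → 189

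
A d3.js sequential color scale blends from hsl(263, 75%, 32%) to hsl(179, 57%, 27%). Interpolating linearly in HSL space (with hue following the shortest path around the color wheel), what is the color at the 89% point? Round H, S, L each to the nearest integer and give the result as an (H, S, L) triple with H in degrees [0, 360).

(188, 59, 28)

Hue arc: Δh = 179 − 263 = -84° (|Δh| ≤ 180, already the shorter path).
H = 263 + 0.89 × (-84) = 188.24 → 188°
S = 75 + 0.89 × (57 − 75) = 58.98 → 59%
L = 32 + 0.89 × (27 − 32) = 27.55 → 28%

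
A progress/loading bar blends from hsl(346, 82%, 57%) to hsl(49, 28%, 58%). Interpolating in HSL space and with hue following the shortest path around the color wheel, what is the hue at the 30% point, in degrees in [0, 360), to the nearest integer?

Hue: 49 − 346 = -297°, but |-297| > 180 so the shorter arc goes the other way: Δh = -297 + 360 = 63°.
H = 346 + 0.3 × (63) = 364.9 → 365 → 365 mod 360 = 5°

5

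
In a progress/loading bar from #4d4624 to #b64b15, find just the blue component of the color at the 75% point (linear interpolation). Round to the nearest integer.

25

B₁ = 36 (from #4d4624), B₂ = 21 (from #b64b15).
B = 36 + 0.75 × (21 − 36) = 24.75 → 25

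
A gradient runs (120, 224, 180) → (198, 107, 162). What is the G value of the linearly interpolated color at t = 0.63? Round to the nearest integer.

G = 224 + 0.63 × (107 − 224) = 150.29 → 150

150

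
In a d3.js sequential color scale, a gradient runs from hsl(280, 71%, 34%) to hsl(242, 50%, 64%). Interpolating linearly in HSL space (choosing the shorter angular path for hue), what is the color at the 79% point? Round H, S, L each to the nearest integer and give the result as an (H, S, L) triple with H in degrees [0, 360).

(250, 54, 58)

Hue arc: Δh = 242 − 280 = -38° (|Δh| ≤ 180, already the shorter path).
H = 280 + 0.79 × (-38) = 249.98 → 250°
S = 71 + 0.79 × (50 − 71) = 54.41 → 54%
L = 34 + 0.79 × (64 − 34) = 57.7 → 58%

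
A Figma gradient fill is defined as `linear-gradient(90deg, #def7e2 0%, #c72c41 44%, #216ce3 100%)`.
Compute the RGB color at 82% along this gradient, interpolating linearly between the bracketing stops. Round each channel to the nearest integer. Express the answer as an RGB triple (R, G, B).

82% lies between the 44% and 100% stops, so the local fraction is t = (82 − 44)/(100 − 44) = 38/56 ≈ 0.6786.
#c72c41 → (199, 44, 65); #216ce3 → (33, 108, 227).
R = 199 + 0.6786 × (33 − 199) = 86.352 → 86
G = 44 + 0.6786 × (108 − 44) = 87.43 → 87
B = 65 + 0.6786 × (227 − 65) = 174.933 → 175

(86, 87, 175)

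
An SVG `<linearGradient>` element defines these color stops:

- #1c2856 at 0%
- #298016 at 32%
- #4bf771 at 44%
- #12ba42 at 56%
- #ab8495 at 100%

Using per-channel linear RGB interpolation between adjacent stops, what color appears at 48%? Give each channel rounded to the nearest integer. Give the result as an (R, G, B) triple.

(56, 227, 97)

48% lies between the 44% and 56% stops, so the local fraction is t = (48 − 44)/(56 − 44) = 4/12 ≈ 0.3333.
#4bf771 → (75, 247, 113); #12ba42 → (18, 186, 66).
R = 75 + 0.3333 × (18 − 75) = 56.002 → 56
G = 247 + 0.3333 × (186 − 247) = 226.669 → 227
B = 113 + 0.3333 × (66 − 113) = 97.335 → 97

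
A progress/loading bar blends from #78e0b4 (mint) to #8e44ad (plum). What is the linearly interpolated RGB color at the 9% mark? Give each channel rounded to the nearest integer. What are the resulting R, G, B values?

#78e0b4 → (120, 224, 180); #8e44ad → (142, 68, 173).
9% corresponds to t = 0.09.
R = 120 + 0.09 × (142 − 120) = 120 + 0.09 × 22 = 121.98 → 122
G = 224 + 0.09 × (68 − 224) = 224 + 0.09 × -156 = 209.96 → 210
B = 180 + 0.09 × (173 − 180) = 180 + 0.09 × -7 = 179.37 → 179
So the blended color is (122, 210, 179), about #7ad2b3.

(122, 210, 179)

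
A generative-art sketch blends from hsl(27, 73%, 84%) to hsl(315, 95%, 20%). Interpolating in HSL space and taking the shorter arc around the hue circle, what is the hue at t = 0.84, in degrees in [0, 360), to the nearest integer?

327

Hue: 315 − 27 = 288°, but |288| > 180 so the shorter arc goes the other way: Δh = 288 − 360 = -72°.
H = 27 + 0.84 × (-72) = -33.48 → -33 → -33 mod 360 = 327°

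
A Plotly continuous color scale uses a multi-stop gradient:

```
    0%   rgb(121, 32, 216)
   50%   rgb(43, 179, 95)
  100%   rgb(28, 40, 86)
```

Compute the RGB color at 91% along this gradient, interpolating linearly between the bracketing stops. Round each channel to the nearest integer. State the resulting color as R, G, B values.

91% lies between the 50% and 100% stops, so the local fraction is t = (91 − 50)/(100 − 50) = 41/50 ≈ 0.82.
R = 43 + 0.82 × (28 − 43) = 30.7 → 31
G = 179 + 0.82 × (40 − 179) = 65.02 → 65
B = 95 + 0.82 × (86 − 95) = 87.62 → 88

(31, 65, 88)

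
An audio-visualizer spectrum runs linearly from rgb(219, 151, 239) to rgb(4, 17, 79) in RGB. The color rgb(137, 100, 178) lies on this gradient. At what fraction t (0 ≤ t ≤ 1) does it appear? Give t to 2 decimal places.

0.38

Invert the lerp on the R channel (largest span, 215): t = (137 − 219) / (4 − 219) = -82/-215 = 0.3814.
Check on G: (100 − 151)/(17 − 151) = 0.3806 ✓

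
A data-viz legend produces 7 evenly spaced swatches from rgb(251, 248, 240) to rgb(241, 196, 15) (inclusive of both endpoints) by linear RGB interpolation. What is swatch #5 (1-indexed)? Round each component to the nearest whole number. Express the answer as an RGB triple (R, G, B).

With 7 swatches and endpoints inclusive, swatch 5 sits at t = (5 − 1)/(7 − 1) = 4/6 ≈ 0.6667.
R = 251 + 0.6667 × (241 − 251) = 244.333 → 244
G = 248 + 0.6667 × (196 − 248) = 213.332 → 213
B = 240 + 0.6667 × (15 − 240) = 89.993 → 90

(244, 213, 90)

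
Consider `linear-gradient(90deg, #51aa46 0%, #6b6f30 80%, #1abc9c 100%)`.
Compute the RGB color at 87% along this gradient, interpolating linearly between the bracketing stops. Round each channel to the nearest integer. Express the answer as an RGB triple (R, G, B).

(79, 138, 86)

87% lies between the 80% and 100% stops, so the local fraction is t = (87 − 80)/(100 − 80) = 7/20 ≈ 0.35.
#6b6f30 → (107, 111, 48); #1abc9c → (26, 188, 156).
R = 107 + 0.35 × (26 − 107) = 78.65 → 79
G = 111 + 0.35 × (188 − 111) = 137.95 → 138
B = 48 + 0.35 × (156 − 48) = 85.8 → 86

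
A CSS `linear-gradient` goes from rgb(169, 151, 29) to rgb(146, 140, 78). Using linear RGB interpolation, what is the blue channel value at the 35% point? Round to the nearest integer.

B = 29 + 0.35 × (78 − 29) = 46.15 → 46

46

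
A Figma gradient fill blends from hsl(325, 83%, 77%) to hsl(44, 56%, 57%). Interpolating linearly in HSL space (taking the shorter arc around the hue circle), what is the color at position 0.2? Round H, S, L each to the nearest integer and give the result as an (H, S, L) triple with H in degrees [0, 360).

Hue: 44 − 325 = -281°, but |-281| > 180 so the shorter arc goes the other way: Δh = -281 + 360 = 79°.
H = 325 + 0.2 × (79) = 340.8 → 341°
S = 83 + 0.2 × (56 − 83) = 77.6 → 78%
L = 77 + 0.2 × (57 − 77) = 73 → 73%

(341, 78, 73)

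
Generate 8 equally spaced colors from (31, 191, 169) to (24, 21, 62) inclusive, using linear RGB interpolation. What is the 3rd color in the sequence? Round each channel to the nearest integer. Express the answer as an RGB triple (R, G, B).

With 8 swatches and endpoints inclusive, swatch 3 sits at t = (3 − 1)/(8 − 1) = 2/7 ≈ 0.2857.
R = 31 + 0.2857 × (24 − 31) = 29 → 29
G = 191 + 0.2857 × (21 − 191) = 142.431 → 142
B = 169 + 0.2857 × (62 − 169) = 138.43 → 138

(29, 142, 138)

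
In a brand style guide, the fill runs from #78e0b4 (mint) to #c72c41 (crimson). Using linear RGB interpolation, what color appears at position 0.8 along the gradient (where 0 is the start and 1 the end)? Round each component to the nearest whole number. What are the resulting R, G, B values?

(183, 80, 88)

#78e0b4 → (120, 224, 180); #c72c41 → (199, 44, 65).
R = 120 + 0.8 × (199 − 120) = 120 + 0.8 × 79 = 183.2 → 183
G = 224 + 0.8 × (44 − 224) = 224 + 0.8 × -180 = 80 → 80
B = 180 + 0.8 × (65 − 180) = 180 + 0.8 × -115 = 88 → 88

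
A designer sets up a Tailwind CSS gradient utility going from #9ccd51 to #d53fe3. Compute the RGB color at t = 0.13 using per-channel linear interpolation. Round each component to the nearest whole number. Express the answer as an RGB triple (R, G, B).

#9ccd51 → (156, 205, 81); #d53fe3 → (213, 63, 227).
R = 156 + 0.13 × (213 − 156) = 156 + 0.13 × 57 = 163.41 → 163
G = 205 + 0.13 × (63 − 205) = 205 + 0.13 × -142 = 186.54 → 187
B = 81 + 0.13 × (227 − 81) = 81 + 0.13 × 146 = 99.98 → 100

(163, 187, 100)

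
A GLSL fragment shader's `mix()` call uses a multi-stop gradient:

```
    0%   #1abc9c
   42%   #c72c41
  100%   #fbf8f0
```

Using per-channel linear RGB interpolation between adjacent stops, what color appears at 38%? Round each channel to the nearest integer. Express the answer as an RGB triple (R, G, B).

38% lies between the 0% and 42% stops, so the local fraction is t = (38 − 0)/(42 − 0) = 38/42 ≈ 0.9048.
#1abc9c → (26, 188, 156); #c72c41 → (199, 44, 65).
R = 26 + 0.9048 × (199 − 26) = 182.53 → 183
G = 188 + 0.9048 × (44 − 188) = 57.709 → 58
B = 156 + 0.9048 × (65 − 156) = 73.663 → 74

(183, 58, 74)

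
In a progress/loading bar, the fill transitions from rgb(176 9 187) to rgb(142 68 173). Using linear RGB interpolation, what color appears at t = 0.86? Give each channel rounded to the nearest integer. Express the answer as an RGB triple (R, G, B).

(147, 60, 175)

R = 176 + 0.86 × (142 − 176) = 176 + 0.86 × -34 = 146.76 → 147
G = 9 + 0.86 × (68 − 9) = 9 + 0.86 × 59 = 59.74 → 60
B = 187 + 0.86 × (173 − 187) = 187 + 0.86 × -14 = 174.96 → 175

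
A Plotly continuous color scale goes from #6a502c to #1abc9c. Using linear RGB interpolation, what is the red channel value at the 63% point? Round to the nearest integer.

56

R₁ = 106 (from #6a502c), R₂ = 26 (from #1abc9c).
R = 106 + 0.63 × (26 − 106) = 55.6 → 56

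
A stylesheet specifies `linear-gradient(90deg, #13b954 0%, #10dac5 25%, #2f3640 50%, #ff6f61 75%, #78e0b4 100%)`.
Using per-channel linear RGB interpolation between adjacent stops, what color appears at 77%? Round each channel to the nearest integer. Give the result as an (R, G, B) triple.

77% lies between the 75% and 100% stops, so the local fraction is t = (77 − 75)/(100 − 75) = 2/25 ≈ 0.08.
#ff6f61 → (255, 111, 97); #78e0b4 → (120, 224, 180).
R = 255 + 0.08 × (120 − 255) = 244.2 → 244
G = 111 + 0.08 × (224 − 111) = 120.04 → 120
B = 97 + 0.08 × (180 − 97) = 103.64 → 104

(244, 120, 104)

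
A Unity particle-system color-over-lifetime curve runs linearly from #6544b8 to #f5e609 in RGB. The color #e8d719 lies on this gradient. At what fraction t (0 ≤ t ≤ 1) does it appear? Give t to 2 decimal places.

0.91

Invert the lerp on the B channel (largest span, 175): t = (25 − 184) / (9 − 184) = -159/-175 = 0.90857.
Check on R: (232 − 101)/(245 − 101) = 0.9097 ✓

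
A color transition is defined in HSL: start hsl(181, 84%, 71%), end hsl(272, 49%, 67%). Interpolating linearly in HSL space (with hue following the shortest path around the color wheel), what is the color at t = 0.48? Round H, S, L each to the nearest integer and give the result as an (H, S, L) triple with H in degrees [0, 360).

(225, 67, 69)

Hue arc: Δh = 272 − 181 = 91° (|Δh| ≤ 180, already the shorter path).
H = 181 + 0.48 × (91) = 224.68 → 225°
S = 84 + 0.48 × (49 − 84) = 67.2 → 67%
L = 71 + 0.48 × (67 − 71) = 69.08 → 69%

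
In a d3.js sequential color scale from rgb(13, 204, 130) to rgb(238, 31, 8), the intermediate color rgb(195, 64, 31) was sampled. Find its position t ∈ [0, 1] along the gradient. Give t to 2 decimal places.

0.81

Invert the lerp on the R channel (largest span, 225): t = (195 − 13) / (238 − 13) = 182/225 = 0.80889.
Check on G: (64 − 204)/(31 − 204) = 0.8092 ✓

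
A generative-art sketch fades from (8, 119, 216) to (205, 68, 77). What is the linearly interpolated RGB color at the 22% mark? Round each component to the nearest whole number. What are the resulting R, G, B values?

(51, 108, 185)

22% corresponds to t = 0.22.
R = 8 + 0.22 × (205 − 8) = 8 + 0.22 × 197 = 51.34 → 51
G = 119 + 0.22 × (68 − 119) = 119 + 0.22 × -51 = 107.78 → 108
B = 216 + 0.22 × (77 − 216) = 216 + 0.22 × -139 = 185.42 → 185
So the blended color is (51, 108, 185), about #336cb9.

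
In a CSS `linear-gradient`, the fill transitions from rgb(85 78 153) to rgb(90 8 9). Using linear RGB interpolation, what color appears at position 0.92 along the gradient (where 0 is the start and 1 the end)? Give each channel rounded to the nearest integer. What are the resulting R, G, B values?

R = 85 + 0.92 × (90 − 85) = 85 + 0.92 × 5 = 89.6 → 90
G = 78 + 0.92 × (8 − 78) = 78 + 0.92 × -70 = 13.6 → 14
B = 153 + 0.92 × (9 − 153) = 153 + 0.92 × -144 = 20.52 → 21
So the blended color is (90, 14, 21), about #5a0e15.

(90, 14, 21)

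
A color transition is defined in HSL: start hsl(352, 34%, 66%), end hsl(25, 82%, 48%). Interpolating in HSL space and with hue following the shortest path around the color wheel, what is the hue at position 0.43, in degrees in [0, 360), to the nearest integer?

Hue: 25 − 352 = -327°, but |-327| > 180 so the shorter arc goes the other way: Δh = -327 + 360 = 33°.
H = 352 + 0.43 × (33) = 366.19 → 366 → 366 mod 360 = 6°

6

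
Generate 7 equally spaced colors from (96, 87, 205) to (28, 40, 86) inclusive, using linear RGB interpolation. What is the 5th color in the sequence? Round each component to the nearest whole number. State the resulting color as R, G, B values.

(51, 56, 126)

With 7 swatches and endpoints inclusive, swatch 5 sits at t = (5 − 1)/(7 − 1) = 4/6 ≈ 0.6667.
R = 96 + 0.6667 × (28 − 96) = 50.664 → 51
G = 87 + 0.6667 × (40 − 87) = 55.665 → 56
B = 205 + 0.6667 × (86 − 205) = 125.663 → 126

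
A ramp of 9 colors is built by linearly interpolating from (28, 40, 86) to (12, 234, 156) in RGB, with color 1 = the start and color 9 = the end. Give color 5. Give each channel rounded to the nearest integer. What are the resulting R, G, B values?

(20, 137, 121)

With 9 swatches and endpoints inclusive, swatch 5 sits at t = (5 − 1)/(9 − 1) = 4/8 ≈ 0.5.
R = 28 + 0.5 × (12 − 28) = 20 → 20
G = 40 + 0.5 × (234 − 40) = 137 → 137
B = 86 + 0.5 × (156 − 86) = 121 → 121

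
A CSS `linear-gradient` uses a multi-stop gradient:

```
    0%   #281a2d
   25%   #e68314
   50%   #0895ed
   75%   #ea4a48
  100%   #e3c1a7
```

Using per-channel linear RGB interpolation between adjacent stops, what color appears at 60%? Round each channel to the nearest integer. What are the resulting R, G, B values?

(98, 119, 171)

60% lies between the 50% and 75% stops, so the local fraction is t = (60 − 50)/(75 − 50) = 10/25 ≈ 0.4.
#0895ed → (8, 149, 237); #ea4a48 → (234, 74, 72).
R = 8 + 0.4 × (234 − 8) = 98.4 → 98
G = 149 + 0.4 × (74 − 149) = 119 → 119
B = 237 + 0.4 × (72 − 237) = 171 → 171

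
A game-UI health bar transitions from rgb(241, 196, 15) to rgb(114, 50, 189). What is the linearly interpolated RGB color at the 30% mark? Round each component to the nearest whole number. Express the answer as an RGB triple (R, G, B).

30% corresponds to t = 0.3.
R = 241 + 0.3 × (114 − 241) = 241 + 0.3 × -127 = 202.9 → 203
G = 196 + 0.3 × (50 − 196) = 196 + 0.3 × -146 = 152.2 → 152
B = 15 + 0.3 × (189 − 15) = 15 + 0.3 × 174 = 67.2 → 67
So the blended color is (203, 152, 67), about #cb9843.

(203, 152, 67)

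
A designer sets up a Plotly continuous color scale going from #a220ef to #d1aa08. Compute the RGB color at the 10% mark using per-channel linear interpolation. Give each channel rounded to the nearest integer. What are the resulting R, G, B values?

(167, 46, 216)

#a220ef → (162, 32, 239); #d1aa08 → (209, 170, 8).
10% corresponds to t = 0.1.
R = 162 + 0.1 × (209 − 162) = 162 + 0.1 × 47 = 166.7 → 167
G = 32 + 0.1 × (170 − 32) = 32 + 0.1 × 138 = 45.8 → 46
B = 239 + 0.1 × (8 − 239) = 239 + 0.1 × -231 = 215.9 → 216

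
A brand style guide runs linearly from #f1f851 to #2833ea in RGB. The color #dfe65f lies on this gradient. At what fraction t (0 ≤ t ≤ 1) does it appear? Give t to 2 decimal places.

Invert the lerp on the R channel (largest span, 201): t = (223 − 241) / (40 − 241) = -18/-201 = 0.089552.
Check on G: (230 − 248)/(51 − 248) = 0.09137 ✓

0.09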